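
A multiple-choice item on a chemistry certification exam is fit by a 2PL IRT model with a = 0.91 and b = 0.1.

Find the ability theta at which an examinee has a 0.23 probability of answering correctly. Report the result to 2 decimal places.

P(theta) = 1 / (1 + exp(−a(theta − b)))
logit = ln(0.2300/0.7700) = -1.2083
theta = b + logit/(a) = 0.1 + (-1.2083)/0.9100 = -1.2278

-1.23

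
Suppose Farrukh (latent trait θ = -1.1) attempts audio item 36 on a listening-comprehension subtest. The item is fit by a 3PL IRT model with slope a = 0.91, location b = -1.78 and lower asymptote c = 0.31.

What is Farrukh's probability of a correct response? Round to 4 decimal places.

P(θ) = c + (1 − c) · 1 / (1 + exp(−a(θ − b)))
Exponent: 0.91 × (-1.1 − (-1.78)) = 0.6188
1/(1 + e^{-0.6188}) = 0.6499
P = 0.31 + 0.69 × 0.6499 = 0.7585

0.7585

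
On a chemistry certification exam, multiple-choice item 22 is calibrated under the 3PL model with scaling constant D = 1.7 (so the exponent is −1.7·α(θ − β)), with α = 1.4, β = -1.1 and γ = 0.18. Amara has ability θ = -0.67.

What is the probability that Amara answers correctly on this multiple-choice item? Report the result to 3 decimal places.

P(θ) = γ + (1 − γ) · 1 / (1 + exp(−D·α(θ − β)))
Exponent: 1.7 × 1.4 × (-0.67 − (-1.1)) = 1.0234
1/(1 + e^{-1.0234}) = 0.7356
P = 0.18 + 0.82 × 0.7356 = 0.7832

0.783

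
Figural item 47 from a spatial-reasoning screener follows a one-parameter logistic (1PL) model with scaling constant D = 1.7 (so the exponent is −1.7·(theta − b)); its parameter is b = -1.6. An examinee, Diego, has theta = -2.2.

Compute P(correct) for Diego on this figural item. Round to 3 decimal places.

P(theta) = 1 / (1 + exp(−D·(theta − b)))
Exponent: 1.7 × (-2.2 − (-1.6)) = -1.0200
1/(1 + e^{1.0200}) = 0.2650
P = 0.2650

0.265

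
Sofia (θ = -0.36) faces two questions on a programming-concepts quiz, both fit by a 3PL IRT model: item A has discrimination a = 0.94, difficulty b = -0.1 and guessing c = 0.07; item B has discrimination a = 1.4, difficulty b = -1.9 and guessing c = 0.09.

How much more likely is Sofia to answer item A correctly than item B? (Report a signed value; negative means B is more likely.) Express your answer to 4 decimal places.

-0.4271

P(θ) = c + (1 − c) · 1 / (1 + exp(−a(θ − b)))
P_A = 0.4785
P_B = 0.9056
P_A − P_B = -0.4271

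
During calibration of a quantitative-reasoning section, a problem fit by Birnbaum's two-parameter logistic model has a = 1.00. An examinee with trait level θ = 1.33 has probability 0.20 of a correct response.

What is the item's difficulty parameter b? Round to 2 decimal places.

2.72

P(θ) = 1 / (1 + exp(−a(θ − b)))
logit(0.20) = ln(0.20/0.80) = -1.3863
b = θ − logit/(a) = 1.33 − (-1.3863)/1.0000 = 2.7163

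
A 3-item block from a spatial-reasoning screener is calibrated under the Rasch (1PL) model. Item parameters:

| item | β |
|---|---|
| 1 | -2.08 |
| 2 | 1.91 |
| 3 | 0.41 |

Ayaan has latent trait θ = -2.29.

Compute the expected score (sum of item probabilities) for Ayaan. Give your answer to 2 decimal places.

P(θ) = 1 / (1 + exp(−(θ − β)))
P_1 = 1/(1+e^{0.2100}) = 0.4477
P_2 = 1/(1+e^{4.2000}) = 0.0148
P_3 = 1/(1+e^{2.7000}) = 0.0630
E[score] = 0.4477 + 0.0148 + 0.0630 = 0.5254

0.53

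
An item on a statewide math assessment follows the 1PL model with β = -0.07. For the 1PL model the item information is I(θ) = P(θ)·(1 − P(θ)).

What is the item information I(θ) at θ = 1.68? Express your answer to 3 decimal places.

0.126

P = 1/(1+e^{-1.7500}) = 0.8520
P(1−P) = 0.8520 × 0.1480 = 0.1261
I = P(1−P) = 0.12613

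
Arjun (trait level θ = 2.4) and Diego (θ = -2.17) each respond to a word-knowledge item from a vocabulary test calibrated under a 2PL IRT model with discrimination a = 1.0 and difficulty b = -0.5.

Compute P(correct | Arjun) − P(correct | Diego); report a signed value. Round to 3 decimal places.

P(θ) = 1 / (1 + exp(−a(θ − b)))
P(Arjun) = 0.9478  [exponent 2.9000]
P(Diego) = 0.1584  [exponent -1.6700]
Difference = 0.9478 − 0.1584 = 0.7894

0.789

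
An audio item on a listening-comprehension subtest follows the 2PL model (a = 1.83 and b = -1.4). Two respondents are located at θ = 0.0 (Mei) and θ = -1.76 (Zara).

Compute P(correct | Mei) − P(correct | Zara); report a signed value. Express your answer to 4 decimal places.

0.5874

P(θ) = 1 / (1 + exp(−a(θ − b)))
P(Mei) = 0.9284  [exponent 2.5620]
P(Zara) = 0.3410  [exponent -0.6588]
Difference = 0.9284 − 0.3410 = 0.5874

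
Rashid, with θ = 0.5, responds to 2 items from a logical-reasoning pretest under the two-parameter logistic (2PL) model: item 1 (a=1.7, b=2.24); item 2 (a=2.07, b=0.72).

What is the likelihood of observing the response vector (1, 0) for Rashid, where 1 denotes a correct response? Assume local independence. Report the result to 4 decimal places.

0.0302

P(θ) = 1 / (1 + exp(−a(θ − b)))
P_1 = 1/(1+e^{2.9580}) = 0.0494
P_2 = 1/(1+e^{0.4554}) = 0.3881
L = P_1 × (1−P_2) = 0.0494 × 0.6119 = 0.03020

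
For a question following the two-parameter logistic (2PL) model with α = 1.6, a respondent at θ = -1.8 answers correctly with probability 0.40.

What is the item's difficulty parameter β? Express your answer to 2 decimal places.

-1.55

P(θ) = 1 / (1 + exp(−α(θ − β)))
logit(0.40) = ln(0.40/0.60) = -0.4055
β = θ − logit/(α) = -1.8 − (-0.4055)/1.6000 = -1.5466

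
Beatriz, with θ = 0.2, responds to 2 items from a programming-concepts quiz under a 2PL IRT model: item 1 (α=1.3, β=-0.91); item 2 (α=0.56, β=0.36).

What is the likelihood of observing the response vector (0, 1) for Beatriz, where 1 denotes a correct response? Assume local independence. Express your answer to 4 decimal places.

P(θ) = 1 / (1 + exp(−α(θ − β)))
P_1 = 1/(1+e^{-1.4430}) = 0.8089
P_2 = 1/(1+e^{0.0896}) = 0.4776
L = (1−P_1) × P_2 = 0.1911 × 0.4776 = 0.09126

0.0913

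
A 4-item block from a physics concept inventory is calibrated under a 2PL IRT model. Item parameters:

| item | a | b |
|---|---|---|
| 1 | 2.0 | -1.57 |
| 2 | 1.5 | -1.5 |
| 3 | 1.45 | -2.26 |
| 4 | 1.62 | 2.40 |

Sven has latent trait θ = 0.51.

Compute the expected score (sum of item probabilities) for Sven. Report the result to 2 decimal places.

2.96

P(θ) = 1 / (1 + exp(−a(θ − b)))
P_1 = 1/(1+e^{-4.1600}) = 0.9846
P_2 = 1/(1+e^{-3.0150}) = 0.9532
P_3 = 1/(1+e^{-4.0165}) = 0.9823
P_4 = 1/(1+e^{3.0618}) = 0.0447
E[score] = 0.9846 + 0.9532 + 0.9823 + 0.0447 = 2.9649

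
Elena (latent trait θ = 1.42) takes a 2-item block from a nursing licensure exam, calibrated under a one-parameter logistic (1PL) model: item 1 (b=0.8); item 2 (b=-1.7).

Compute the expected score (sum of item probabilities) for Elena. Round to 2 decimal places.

1.61

P(θ) = 1 / (1 + exp(−(θ − b)))
P_1 = 1/(1+e^{-0.6200}) = 0.6502
P_2 = 1/(1+e^{-3.1200}) = 0.9577
E[score] = 0.6502 + 0.9577 = 1.6079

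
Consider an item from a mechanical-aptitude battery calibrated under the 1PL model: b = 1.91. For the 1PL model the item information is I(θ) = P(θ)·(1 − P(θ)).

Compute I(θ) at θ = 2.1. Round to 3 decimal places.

0.248

P = 1/(1+e^{-0.1900}) = 0.5474
P(1−P) = 0.5474 × 0.4526 = 0.2478
I = P(1−P) = 0.24776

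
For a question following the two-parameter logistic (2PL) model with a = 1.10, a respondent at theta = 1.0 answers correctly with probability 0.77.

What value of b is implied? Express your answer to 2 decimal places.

-0.10

P(theta) = 1 / (1 + exp(−a(theta − b)))
logit(0.77) = ln(0.77/0.23) = 1.2083
b = theta − logit/(a) = 1.0 − 1.2083/1.1000 = -0.0985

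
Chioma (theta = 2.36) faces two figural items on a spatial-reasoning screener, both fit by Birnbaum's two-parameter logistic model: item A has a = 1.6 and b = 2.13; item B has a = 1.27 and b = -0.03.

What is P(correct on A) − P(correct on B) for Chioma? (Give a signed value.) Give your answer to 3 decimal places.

-0.363

P(theta) = 1 / (1 + exp(−a(theta − b)))
P_A = 0.5910
P_B = 0.9541
P_A − P_B = -0.3632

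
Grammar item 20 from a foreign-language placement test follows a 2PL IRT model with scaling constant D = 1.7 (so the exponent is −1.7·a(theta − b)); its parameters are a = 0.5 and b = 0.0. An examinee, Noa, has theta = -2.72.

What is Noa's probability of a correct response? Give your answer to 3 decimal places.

P(theta) = 1 / (1 + exp(−D·a(theta − b)))
Exponent: 1.7 × 0.5 × (-2.72 − 0.0) = -2.3120
1/(1 + e^{2.3120}) = 0.0901
P = 0.0901

0.090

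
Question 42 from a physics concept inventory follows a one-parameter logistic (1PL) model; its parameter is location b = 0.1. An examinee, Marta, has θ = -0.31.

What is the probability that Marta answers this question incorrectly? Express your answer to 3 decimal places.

0.601

P(θ) = 1 / (1 + exp(−(θ − b)))
Exponent: (-0.31 − 0.1) = -0.4100
1/(1 + e^{0.4100}) = 0.3989
P = 0.3989
P(incorrect) = 1 − 0.3989 = 0.6011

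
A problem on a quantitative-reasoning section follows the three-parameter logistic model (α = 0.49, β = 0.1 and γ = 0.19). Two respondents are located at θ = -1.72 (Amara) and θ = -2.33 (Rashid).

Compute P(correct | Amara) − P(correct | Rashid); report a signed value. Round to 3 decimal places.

P(θ) = γ + (1 − γ) · 1 / (1 + exp(−α(θ − β)))
P(Amara) = 0.4255  [exponent -0.8918]
P(Rashid) = 0.3788  [exponent -1.1907]
Difference = 0.4255 − 0.3788 = 0.0467

0.047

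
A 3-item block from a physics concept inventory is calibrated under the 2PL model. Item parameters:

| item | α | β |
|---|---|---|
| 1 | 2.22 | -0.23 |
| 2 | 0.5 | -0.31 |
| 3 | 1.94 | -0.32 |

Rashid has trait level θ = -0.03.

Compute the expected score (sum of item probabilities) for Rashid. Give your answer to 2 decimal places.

P(θ) = 1 / (1 + exp(−α(θ − β)))
P_1 = 1/(1+e^{-0.4440}) = 0.6092
P_2 = 1/(1+e^{-0.1400}) = 0.5349
P_3 = 1/(1+e^{-0.5626}) = 0.6371
E[score] = 0.6092 + 0.5349 + 0.6371 = 1.7812

1.78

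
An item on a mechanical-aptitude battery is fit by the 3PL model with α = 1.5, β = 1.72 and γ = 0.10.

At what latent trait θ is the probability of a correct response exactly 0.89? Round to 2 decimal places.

3.03

P(θ) = γ + (1 − γ) · 1 / (1 + exp(−α(θ − β)))
Remove guessing floor: (0.89 − 0.10)/(1 − 0.10) = 0.8778
logit = ln(0.8778/0.1222) = 1.9716
θ = β + logit/(α) = 1.72 + 1.9716/1.5000 = 3.0344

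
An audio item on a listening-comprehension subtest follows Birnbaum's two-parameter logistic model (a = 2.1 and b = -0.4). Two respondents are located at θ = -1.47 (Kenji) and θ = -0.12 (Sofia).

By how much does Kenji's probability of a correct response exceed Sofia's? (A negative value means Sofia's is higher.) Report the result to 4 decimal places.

-0.5473

P(θ) = 1 / (1 + exp(−a(θ − b)))
P(Kenji) = 0.0956  [exponent -2.2470]
P(Sofia) = 0.6429  [exponent 0.5880]
Difference = 0.0956 − 0.6429 = -0.5473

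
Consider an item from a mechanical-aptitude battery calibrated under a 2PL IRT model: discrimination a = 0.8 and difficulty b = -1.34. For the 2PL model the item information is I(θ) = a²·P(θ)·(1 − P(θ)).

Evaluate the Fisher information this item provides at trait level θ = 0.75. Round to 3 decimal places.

0.085

P = 1/(1+e^{-1.6720}) = 0.8418
P(1−P) = 0.8418 × 0.1582 = 0.1331
I = a² × P(1−P) = 0.8² × 0.1331 = 0.08521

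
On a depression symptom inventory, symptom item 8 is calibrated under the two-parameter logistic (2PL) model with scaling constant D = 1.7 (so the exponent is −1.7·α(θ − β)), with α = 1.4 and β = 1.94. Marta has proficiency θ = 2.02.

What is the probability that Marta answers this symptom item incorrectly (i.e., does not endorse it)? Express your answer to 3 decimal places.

P(θ) = 1 / (1 + exp(−D·α(θ − β)))
Exponent: 1.7 × 1.4 × (2.02 − 1.94) = 0.1904
1/(1 + e^{-0.1904}) = 0.5475
P = 0.5475
P(incorrect) = 1 − 0.5475 = 0.4525

0.453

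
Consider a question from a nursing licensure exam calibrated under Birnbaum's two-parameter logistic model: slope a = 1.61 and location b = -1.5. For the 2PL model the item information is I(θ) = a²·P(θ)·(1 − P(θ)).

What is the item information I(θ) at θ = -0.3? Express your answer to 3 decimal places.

0.286

P = 1/(1+e^{-1.9320}) = 0.8735
P(1−P) = 0.8735 × 0.1265 = 0.1105
I = a² × P(1−P) = 1.61² × 0.1105 = 0.28648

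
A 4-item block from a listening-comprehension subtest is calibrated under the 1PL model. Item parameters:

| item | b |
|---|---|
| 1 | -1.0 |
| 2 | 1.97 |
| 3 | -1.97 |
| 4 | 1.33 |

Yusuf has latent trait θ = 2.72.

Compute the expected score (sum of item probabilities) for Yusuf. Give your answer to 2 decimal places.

3.45

P(θ) = 1 / (1 + exp(−(θ − b)))
P_1 = 1/(1+e^{-3.7200}) = 0.9763
P_2 = 1/(1+e^{-0.7500}) = 0.6792
P_3 = 1/(1+e^{-4.6900}) = 0.9909
P_4 = 1/(1+e^{-1.3900}) = 0.8006
E[score] = 0.9763 + 0.6792 + 0.9909 + 0.8006 = 3.4470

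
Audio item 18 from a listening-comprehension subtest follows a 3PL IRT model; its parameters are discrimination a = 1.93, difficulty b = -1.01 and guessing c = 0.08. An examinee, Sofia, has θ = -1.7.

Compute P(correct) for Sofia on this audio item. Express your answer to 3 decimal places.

0.272

P(θ) = c + (1 − c) · 1 / (1 + exp(−a(θ − b)))
Exponent: 1.93 × (-1.7 − (-1.01)) = -1.3317
1/(1 + e^{1.3317}) = 0.2089
P = 0.08 + 0.92 × 0.2089 = 0.2722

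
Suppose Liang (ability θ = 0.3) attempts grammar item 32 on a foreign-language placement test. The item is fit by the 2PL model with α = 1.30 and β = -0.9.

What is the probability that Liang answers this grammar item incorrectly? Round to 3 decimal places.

P(θ) = 1 / (1 + exp(−α(θ − β)))
Exponent: 1.30 × (0.3 − (-0.9)) = 1.5600
1/(1 + e^{-1.5600}) = 0.8264
P(incorrect) = 1 − 0.8264 = 0.1736

0.174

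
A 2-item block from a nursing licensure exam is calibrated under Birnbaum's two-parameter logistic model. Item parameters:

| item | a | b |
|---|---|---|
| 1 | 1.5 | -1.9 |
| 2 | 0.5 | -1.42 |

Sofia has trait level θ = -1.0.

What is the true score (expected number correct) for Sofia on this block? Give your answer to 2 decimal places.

1.35

P(θ) = 1 / (1 + exp(−a(θ − b)))
P_1 = 1/(1+e^{-1.3500}) = 0.7941
P_2 = 1/(1+e^{-0.2100}) = 0.5523
E[score] = 0.7941 + 0.5523 = 1.3464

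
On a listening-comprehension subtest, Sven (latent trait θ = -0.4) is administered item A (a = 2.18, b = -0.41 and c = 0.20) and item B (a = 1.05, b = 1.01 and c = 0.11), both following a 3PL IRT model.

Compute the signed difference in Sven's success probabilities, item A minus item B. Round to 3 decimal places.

0.329

P(θ) = c + (1 − c) · 1 / (1 + exp(−a(θ − b)))
P_A = 0.6044
P_B = 0.2750
P_A − P_B = 0.3294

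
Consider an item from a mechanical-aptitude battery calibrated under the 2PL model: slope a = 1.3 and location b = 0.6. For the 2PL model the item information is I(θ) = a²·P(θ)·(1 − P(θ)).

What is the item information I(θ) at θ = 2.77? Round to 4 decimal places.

0.0896

P = 1/(1+e^{-2.8210}) = 0.9438
P(1−P) = 0.9438 × 0.0562 = 0.0530
I = a² × P(1−P) = 1.3² × 0.0530 = 0.08964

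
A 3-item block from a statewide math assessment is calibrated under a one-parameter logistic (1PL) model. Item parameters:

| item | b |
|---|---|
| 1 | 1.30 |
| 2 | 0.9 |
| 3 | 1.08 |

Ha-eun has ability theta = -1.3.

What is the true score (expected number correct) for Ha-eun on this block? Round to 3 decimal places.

P(theta) = 1 / (1 + exp(−(theta − b)))
P_1 = 1/(1+e^{2.6000}) = 0.0691
P_2 = 1/(1+e^{2.2000}) = 0.0998
P_3 = 1/(1+e^{2.3800}) = 0.0847
E[score] = 0.0691 + 0.0998 + 0.0847 = 0.2536

0.254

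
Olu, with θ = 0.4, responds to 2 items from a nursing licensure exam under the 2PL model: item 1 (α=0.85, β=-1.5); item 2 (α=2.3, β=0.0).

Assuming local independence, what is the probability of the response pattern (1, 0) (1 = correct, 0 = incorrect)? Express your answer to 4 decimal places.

P(θ) = 1 / (1 + exp(−α(θ − β)))
P_1 = 1/(1+e^{-1.6150}) = 0.8341
P_2 = 1/(1+e^{-0.9200}) = 0.7150
L = P_1 × (1−P_2) = 0.8341 × 0.2850 = 0.23768

0.2377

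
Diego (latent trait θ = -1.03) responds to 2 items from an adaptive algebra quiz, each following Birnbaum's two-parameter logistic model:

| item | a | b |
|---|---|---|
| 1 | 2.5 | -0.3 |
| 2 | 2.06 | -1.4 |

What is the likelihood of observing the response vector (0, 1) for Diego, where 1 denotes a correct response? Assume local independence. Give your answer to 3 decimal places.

0.587

P(θ) = 1 / (1 + exp(−a(θ − b)))
P_1 = 1/(1+e^{1.8250}) = 0.1388
P_2 = 1/(1+e^{-0.7622}) = 0.6818
L = (1−P_1) × P_2 = 0.8612 × 0.6818 = 0.58717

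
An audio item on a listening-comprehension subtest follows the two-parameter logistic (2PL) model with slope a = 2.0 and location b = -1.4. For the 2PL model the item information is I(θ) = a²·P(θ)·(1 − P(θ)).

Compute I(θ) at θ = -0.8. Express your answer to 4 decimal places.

0.7116

P = 1/(1+e^{-1.2000}) = 0.7685
P(1−P) = 0.7685 × 0.2315 = 0.1779
I = a² × P(1−P) = 2.0² × 0.1779 = 0.71158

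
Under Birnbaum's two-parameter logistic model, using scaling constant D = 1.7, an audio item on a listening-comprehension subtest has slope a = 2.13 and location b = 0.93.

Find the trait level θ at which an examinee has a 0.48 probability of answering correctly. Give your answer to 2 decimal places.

P(θ) = 1 / (1 + exp(−D·a(θ − b)))
logit = ln(0.4800/0.5200) = -0.0800
θ = b + logit/(1.7·a) = 0.93 + (-0.0800)/3.6210 = 0.9079

0.91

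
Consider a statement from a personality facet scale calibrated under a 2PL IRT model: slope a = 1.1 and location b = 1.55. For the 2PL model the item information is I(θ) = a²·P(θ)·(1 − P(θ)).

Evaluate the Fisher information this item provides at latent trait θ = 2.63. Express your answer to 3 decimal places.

0.217

P = 1/(1+e^{-1.1880}) = 0.7664
P(1−P) = 0.7664 × 0.2336 = 0.1790
I = a² × P(1−P) = 1.1² × 0.1790 = 0.21664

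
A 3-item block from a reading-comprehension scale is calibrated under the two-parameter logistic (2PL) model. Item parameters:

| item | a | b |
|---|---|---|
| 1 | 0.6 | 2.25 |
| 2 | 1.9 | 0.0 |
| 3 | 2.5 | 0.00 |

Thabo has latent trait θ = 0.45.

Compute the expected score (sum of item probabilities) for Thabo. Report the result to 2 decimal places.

P(θ) = 1 / (1 + exp(−a(θ − b)))
P_1 = 1/(1+e^{1.0800}) = 0.2535
P_2 = 1/(1+e^{-0.8550}) = 0.7016
P_3 = 1/(1+e^{-1.1250}) = 0.7549
E[score] = 0.2535 + 0.7016 + 0.7549 = 1.7100

1.71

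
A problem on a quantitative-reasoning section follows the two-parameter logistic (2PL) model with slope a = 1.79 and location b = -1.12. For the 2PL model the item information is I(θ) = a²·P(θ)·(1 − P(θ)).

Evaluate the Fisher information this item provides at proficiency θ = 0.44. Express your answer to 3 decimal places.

0.174

P = 1/(1+e^{-2.7924}) = 0.9423
P(1−P) = 0.9423 × 0.0577 = 0.0544
I = a² × P(1−P) = 1.79² × 0.0544 = 0.17431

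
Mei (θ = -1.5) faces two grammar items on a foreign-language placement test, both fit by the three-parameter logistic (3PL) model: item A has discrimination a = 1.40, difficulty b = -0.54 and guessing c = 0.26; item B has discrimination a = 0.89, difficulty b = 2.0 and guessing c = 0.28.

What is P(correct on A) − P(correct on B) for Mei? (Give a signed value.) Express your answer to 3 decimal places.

0.102

P(θ) = c + (1 − c) · 1 / (1 + exp(−a(θ − b)))
P_A = 0.4131
P_B = 0.3106
P_A − P_B = 0.1025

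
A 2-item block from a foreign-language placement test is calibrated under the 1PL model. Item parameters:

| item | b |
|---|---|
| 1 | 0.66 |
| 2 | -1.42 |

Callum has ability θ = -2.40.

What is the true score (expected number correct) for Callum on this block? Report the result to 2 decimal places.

P(θ) = 1 / (1 + exp(−(θ − b)))
P_1 = 1/(1+e^{3.0600}) = 0.0448
P_2 = 1/(1+e^{0.9800}) = 0.2729
E[score] = 0.0448 + 0.2729 = 0.3177

0.32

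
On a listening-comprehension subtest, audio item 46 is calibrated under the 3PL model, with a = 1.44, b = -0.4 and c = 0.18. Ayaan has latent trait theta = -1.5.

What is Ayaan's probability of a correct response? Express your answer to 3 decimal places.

0.320

P(theta) = c + (1 − c) · 1 / (1 + exp(−a(theta − b)))
Exponent: 1.44 × (-1.5 − (-0.4)) = -1.5840
1/(1 + e^{1.5840}) = 0.1702
P = 0.18 + 0.82 × 0.1702 = 0.3196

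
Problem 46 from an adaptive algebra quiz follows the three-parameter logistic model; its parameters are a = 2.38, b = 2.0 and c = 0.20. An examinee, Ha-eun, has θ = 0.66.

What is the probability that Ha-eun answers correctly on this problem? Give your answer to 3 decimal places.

P(θ) = c + (1 − c) · 1 / (1 + exp(−a(θ − b)))
Exponent: 2.38 × (0.66 − 2.0) = -3.1892
1/(1 + e^{3.1892}) = 0.0396
P = 0.20 + 0.80 × 0.0396 = 0.2317

0.232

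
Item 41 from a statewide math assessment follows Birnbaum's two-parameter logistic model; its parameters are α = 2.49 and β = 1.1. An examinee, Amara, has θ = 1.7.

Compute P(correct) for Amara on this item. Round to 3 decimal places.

P(θ) = 1 / (1 + exp(−α(θ − β)))
Exponent: 2.49 × (1.7 − 1.1) = 1.4940
1/(1 + e^{-1.4940}) = 0.8167

0.817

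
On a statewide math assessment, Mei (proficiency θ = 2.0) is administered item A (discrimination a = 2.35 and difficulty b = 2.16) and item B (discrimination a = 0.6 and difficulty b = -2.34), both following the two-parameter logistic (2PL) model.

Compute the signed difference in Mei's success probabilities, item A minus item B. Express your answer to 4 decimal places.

-0.5240

P(θ) = 1 / (1 + exp(−a(θ − b)))
P_A = 0.4071
P_B = 0.9311
P_A − P_B = -0.5240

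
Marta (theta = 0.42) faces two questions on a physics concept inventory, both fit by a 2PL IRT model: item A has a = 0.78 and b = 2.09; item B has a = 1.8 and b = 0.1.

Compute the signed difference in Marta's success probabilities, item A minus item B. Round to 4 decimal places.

P(theta) = 1 / (1 + exp(−a(theta − b)))
P_A = 0.2137
P_B = 0.6401
P_A − P_B = -0.4264

-0.4264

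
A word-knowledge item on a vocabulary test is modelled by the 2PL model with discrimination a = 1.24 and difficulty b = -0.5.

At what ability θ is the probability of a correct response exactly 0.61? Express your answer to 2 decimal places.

P(θ) = 1 / (1 + exp(−a(θ − b)))
logit = ln(0.6100/0.3900) = 0.4473
θ = b + logit/(a) = -0.5 + 0.4473/1.2400 = -0.1393

-0.14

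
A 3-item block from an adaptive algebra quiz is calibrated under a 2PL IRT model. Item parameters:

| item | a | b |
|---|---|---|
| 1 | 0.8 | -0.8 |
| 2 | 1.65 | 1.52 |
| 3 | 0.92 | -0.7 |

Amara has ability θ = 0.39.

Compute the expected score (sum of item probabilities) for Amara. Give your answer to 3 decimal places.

P(θ) = 1 / (1 + exp(−a(θ − b)))
P_1 = 1/(1+e^{-0.9520}) = 0.7215
P_2 = 1/(1+e^{1.8645}) = 0.1342
P_3 = 1/(1+e^{-1.0028}) = 0.7316
E[score] = 0.7215 + 0.1342 + 0.7316 = 1.5873

1.587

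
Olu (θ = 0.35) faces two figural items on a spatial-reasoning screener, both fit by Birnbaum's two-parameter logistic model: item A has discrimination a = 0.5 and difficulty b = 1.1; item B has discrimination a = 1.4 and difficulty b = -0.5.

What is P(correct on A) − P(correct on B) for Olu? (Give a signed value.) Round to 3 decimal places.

P(θ) = 1 / (1 + exp(−a(θ − b)))
P_A = 0.4073
P_B = 0.7667
P_A − P_B = -0.3594

-0.359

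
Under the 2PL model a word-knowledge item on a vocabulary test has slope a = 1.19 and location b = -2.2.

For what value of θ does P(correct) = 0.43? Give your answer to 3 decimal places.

-2.437

P(θ) = 1 / (1 + exp(−a(θ − b)))
logit = ln(0.4300/0.5700) = -0.2819
θ = b + logit/(a) = -2.2 + (-0.2819)/1.1900 = -2.4368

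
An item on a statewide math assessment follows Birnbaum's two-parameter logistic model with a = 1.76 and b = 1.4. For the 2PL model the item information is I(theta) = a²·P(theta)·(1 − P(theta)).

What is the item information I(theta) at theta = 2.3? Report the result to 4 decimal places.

P = 1/(1+e^{-1.5840}) = 0.8298
P(1−P) = 0.8298 × 0.1702 = 0.1413
I = a² × P(1−P) = 1.76² × 0.1413 = 0.43754

0.4375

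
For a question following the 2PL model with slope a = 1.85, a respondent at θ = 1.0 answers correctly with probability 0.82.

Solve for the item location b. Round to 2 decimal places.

P(θ) = 1 / (1 + exp(−a(θ − b)))
logit(0.82) = ln(0.82/0.18) = 1.5163
b = θ − logit/(a) = 1.0 − 1.5163/1.8500 = 0.1804

0.18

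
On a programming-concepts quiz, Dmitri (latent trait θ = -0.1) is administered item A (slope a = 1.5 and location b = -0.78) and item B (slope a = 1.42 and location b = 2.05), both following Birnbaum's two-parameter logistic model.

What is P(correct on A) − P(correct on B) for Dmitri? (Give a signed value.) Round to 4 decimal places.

P(θ) = 1 / (1 + exp(−a(θ − b)))
P_A = 0.7350
P_B = 0.0451
P_A − P_B = 0.6899

0.6899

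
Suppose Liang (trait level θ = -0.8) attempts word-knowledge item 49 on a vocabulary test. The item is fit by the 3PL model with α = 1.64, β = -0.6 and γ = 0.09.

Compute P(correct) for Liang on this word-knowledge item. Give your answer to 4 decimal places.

P(θ) = γ + (1 − γ) · 1 / (1 + exp(−α(θ − β)))
Exponent: 1.64 × (-0.8 − (-0.6)) = -0.3280
1/(1 + e^{0.3280}) = 0.4187
P = 0.09 + 0.91 × 0.4187 = 0.4710

0.4710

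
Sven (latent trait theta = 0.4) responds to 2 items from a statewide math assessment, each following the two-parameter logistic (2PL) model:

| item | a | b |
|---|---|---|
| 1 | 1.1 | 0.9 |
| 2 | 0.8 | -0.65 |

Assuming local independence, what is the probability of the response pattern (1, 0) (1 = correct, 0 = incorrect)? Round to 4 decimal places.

P(theta) = 1 / (1 + exp(−a(theta − b)))
P_1 = 1/(1+e^{0.5500}) = 0.3659
P_2 = 1/(1+e^{-0.8400}) = 0.6985
L = P_1 × (1−P_2) = 0.3659 × 0.3015 = 0.11032

0.1103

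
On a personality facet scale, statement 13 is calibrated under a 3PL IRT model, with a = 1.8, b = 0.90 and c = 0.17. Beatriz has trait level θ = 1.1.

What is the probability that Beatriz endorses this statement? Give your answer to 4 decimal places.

0.6589

P(θ) = c + (1 − c) · 1 / (1 + exp(−a(θ − b)))
Exponent: 1.8 × (1.1 − 0.90) = 0.3600
1/(1 + e^{-0.3600}) = 0.5890
P = 0.17 + 0.83 × 0.5890 = 0.6589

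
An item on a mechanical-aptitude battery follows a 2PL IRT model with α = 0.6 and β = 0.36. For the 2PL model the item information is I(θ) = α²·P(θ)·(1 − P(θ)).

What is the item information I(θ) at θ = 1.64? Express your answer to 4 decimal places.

0.0779

P = 1/(1+e^{-0.7680}) = 0.6831
P(1−P) = 0.6831 × 0.3169 = 0.2165
I = α² × P(1−P) = 0.6² × 0.2165 = 0.07793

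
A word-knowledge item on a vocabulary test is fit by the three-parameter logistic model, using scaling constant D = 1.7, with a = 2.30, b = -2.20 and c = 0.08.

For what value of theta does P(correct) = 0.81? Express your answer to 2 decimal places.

-1.86

P(theta) = c + (1 − c) · 1 / (1 + exp(−D·a(theta − b)))
Remove guessing floor: (0.81 − 0.08)/(1 − 0.08) = 0.7935
logit = ln(0.7935/0.2065) = 1.3460
theta = b + logit/(1.7·a) = -2.20 + 1.3460/3.9100 = -1.8557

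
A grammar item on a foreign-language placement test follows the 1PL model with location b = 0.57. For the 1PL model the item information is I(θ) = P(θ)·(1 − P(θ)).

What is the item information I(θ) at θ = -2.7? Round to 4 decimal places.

P = 1/(1+e^{3.2700}) = 0.0366
P(1−P) = 0.0366 × 0.9634 = 0.0353
I = P(1−P) = 0.03527

0.0353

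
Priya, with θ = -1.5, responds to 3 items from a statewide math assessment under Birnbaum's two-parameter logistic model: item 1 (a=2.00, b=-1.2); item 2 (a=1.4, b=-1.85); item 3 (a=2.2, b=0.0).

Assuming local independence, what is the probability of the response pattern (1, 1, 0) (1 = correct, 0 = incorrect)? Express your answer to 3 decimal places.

0.212

P(θ) = 1 / (1 + exp(−a(θ − b)))
P_1 = 1/(1+e^{0.6000}) = 0.3543
P_2 = 1/(1+e^{-0.4900}) = 0.6201
P_3 = 1/(1+e^{3.3000}) = 0.0356
L = P_1 × P_2 × (1−P_3) = 0.3543 × 0.6201 × 0.9644 = 0.21191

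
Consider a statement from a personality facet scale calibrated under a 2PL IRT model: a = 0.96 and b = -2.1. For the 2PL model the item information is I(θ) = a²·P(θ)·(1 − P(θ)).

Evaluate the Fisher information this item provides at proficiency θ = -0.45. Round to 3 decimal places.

P = 1/(1+e^{-1.5840}) = 0.8298
P(1−P) = 0.8298 × 0.1702 = 0.1413
I = a² × P(1−P) = 0.96² × 0.1413 = 0.13018

0.130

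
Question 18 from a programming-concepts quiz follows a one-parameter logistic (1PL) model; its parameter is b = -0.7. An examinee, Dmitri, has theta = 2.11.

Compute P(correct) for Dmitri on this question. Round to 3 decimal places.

P(theta) = 1 / (1 + exp(−(theta − b)))
Exponent: (2.11 − (-0.7)) = 2.8100
1/(1 + e^{-2.8100}) = 0.9432
P = 0.9432

0.943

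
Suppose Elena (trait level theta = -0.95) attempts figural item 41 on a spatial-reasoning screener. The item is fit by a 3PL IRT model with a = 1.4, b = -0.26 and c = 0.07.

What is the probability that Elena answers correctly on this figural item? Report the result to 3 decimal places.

P(theta) = c + (1 − c) · 1 / (1 + exp(−a(theta − b)))
Exponent: 1.4 × (-0.95 − (-0.26)) = -0.9660
1/(1 + e^{0.9660}) = 0.2757
P = 0.07 + 0.93 × 0.2757 = 0.3264

0.326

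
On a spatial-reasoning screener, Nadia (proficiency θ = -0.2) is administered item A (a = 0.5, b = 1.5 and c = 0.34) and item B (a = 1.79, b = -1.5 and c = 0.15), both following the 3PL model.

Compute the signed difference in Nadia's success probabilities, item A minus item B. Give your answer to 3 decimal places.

P(θ) = c + (1 − c) · 1 / (1 + exp(−a(θ − b)))
P_A = 0.5376
P_B = 0.9244
P_A − P_B = -0.3868

-0.387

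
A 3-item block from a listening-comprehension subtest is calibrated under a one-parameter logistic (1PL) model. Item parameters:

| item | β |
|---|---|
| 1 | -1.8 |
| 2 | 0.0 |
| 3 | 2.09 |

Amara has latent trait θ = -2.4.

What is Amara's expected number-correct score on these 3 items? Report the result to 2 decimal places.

P(θ) = 1 / (1 + exp(−(θ − β)))
P_1 = 1/(1+e^{0.6000}) = 0.3543
P_2 = 1/(1+e^{2.4000}) = 0.0832
P_3 = 1/(1+e^{4.4900}) = 0.0111
E[score] = 0.3543 + 0.0832 + 0.0111 = 0.4486

0.45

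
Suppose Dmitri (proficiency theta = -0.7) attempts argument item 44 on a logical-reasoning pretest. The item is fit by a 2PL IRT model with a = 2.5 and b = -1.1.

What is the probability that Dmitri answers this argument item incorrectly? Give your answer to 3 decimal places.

0.269

P(theta) = 1 / (1 + exp(−a(theta − b)))
Exponent: 2.5 × (-0.7 − (-1.1)) = 1.0000
1/(1 + e^{-1.0000}) = 0.7311
P(incorrect) = 1 − 0.7311 = 0.2689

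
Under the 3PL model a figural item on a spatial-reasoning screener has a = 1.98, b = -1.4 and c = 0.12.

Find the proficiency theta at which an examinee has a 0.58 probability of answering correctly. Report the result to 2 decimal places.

-1.35

P(theta) = c + (1 − c) · 1 / (1 + exp(−a(theta − b)))
Remove guessing floor: (0.58 − 0.12)/(1 − 0.12) = 0.5227
logit = ln(0.5227/0.4773) = 0.0910
theta = b + logit/(a) = -1.4 + 0.0910/1.9800 = -1.3541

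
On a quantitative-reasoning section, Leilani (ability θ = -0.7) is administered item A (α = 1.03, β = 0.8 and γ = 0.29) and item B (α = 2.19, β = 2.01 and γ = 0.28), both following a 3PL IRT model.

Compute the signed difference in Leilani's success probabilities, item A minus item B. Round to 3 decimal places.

P(θ) = γ + (1 − γ) · 1 / (1 + exp(−α(θ − β)))
P_A = 0.4148
P_B = 0.2819
P_A − P_B = 0.1329

0.133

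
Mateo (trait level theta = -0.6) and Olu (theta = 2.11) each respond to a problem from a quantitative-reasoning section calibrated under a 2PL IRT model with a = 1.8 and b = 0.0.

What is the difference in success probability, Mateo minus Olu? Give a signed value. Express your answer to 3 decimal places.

P(theta) = 1 / (1 + exp(−a(theta − b)))
P(Mateo) = 0.2535  [exponent -1.0800]
P(Olu) = 0.9781  [exponent 3.7980]
Difference = 0.2535 − 0.9781 = -0.7246

-0.725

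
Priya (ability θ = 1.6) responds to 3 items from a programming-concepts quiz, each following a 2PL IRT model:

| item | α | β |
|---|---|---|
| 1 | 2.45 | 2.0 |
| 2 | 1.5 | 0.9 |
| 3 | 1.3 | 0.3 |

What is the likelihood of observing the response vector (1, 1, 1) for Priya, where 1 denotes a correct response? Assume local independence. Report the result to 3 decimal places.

P(θ) = 1 / (1 + exp(−α(θ − β)))
P_1 = 1/(1+e^{0.9800}) = 0.2729
P_2 = 1/(1+e^{-1.0500}) = 0.7408
P_3 = 1/(1+e^{-1.6900}) = 0.8442
L = P_1 × P_2 × P_3 = 0.2729 × 0.7408 × 0.8442 = 0.17066

0.171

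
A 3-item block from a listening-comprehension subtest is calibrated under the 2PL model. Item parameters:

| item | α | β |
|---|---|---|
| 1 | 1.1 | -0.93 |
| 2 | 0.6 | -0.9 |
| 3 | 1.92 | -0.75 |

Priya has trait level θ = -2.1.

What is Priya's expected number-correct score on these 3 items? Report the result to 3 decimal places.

P(θ) = 1 / (1 + exp(−α(θ − β)))
P_1 = 1/(1+e^{1.2870}) = 0.2164
P_2 = 1/(1+e^{0.7200}) = 0.3274
P_3 = 1/(1+e^{2.5920}) = 0.0697
E[score] = 0.2164 + 0.3274 + 0.0697 = 0.6134

0.613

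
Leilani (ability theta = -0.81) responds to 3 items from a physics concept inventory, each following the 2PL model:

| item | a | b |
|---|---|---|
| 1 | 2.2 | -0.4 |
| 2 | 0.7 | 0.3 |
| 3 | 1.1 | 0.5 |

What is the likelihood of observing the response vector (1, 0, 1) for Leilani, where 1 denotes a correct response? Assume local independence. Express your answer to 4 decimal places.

P(theta) = 1 / (1 + exp(−a(theta − b)))
P_1 = 1/(1+e^{0.9020}) = 0.2886
P_2 = 1/(1+e^{0.7770}) = 0.3150
P_3 = 1/(1+e^{1.4410}) = 0.1914
L = P_1 × (1−P_2) × P_3 = 0.2886 × 0.6850 × 0.1914 = 0.03784

0.0378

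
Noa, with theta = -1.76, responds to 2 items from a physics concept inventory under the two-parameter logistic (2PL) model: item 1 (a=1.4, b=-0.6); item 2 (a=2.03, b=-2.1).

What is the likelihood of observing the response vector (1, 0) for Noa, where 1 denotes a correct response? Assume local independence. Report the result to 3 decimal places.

0.055

P(theta) = 1 / (1 + exp(−a(theta − b)))
P_1 = 1/(1+e^{1.6240}) = 0.1647
P_2 = 1/(1+e^{-0.6902}) = 0.6660
L = P_1 × (1−P_2) = 0.1647 × 0.3340 = 0.05499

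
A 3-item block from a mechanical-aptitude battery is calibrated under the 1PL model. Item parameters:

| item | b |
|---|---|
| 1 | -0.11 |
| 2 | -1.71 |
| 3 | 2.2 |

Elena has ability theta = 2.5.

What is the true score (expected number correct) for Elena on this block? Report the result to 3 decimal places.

2.491

P(theta) = 1 / (1 + exp(−(theta − b)))
P_1 = 1/(1+e^{-2.6100}) = 0.9315
P_2 = 1/(1+e^{-4.2100}) = 0.9854
P_3 = 1/(1+e^{-0.3000}) = 0.5744
E[score] = 0.9315 + 0.9854 + 0.5744 = 2.4913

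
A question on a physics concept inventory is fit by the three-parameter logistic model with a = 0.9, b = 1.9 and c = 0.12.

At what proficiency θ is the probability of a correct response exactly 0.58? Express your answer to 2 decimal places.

2.00

P(θ) = c + (1 − c) · 1 / (1 + exp(−a(θ − b)))
Remove guessing floor: (0.58 − 0.12)/(1 − 0.12) = 0.5227
logit = ln(0.5227/0.4773) = 0.0910
θ = b + logit/(a) = 1.9 + 0.0910/0.9000 = 2.0011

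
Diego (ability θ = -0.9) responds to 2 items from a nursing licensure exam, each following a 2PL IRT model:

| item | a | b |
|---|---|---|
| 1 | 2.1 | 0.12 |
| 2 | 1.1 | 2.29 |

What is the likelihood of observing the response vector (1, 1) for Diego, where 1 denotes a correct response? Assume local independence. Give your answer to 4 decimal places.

P(θ) = 1 / (1 + exp(−a(θ − b)))
P_1 = 1/(1+e^{2.1420}) = 0.1051
P_2 = 1/(1+e^{3.5090}) = 0.0291
L = P_1 × P_2 = 0.1051 × 0.0291 = 0.00305

0.0031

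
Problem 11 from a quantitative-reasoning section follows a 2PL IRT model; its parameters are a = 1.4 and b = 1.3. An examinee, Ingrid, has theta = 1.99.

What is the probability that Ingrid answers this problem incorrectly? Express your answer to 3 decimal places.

0.276

P(theta) = 1 / (1 + exp(−a(theta − b)))
Exponent: 1.4 × (1.99 − 1.3) = 0.9660
1/(1 + e^{-0.9660}) = 0.7243
P(incorrect) = 1 − 0.7243 = 0.2757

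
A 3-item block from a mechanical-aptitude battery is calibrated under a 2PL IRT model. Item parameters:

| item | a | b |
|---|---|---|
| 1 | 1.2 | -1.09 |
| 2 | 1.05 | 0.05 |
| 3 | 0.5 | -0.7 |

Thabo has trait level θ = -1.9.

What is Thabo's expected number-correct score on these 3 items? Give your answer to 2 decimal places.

0.74

P(θ) = 1 / (1 + exp(−a(θ − b)))
P_1 = 1/(1+e^{0.9720}) = 0.2745
P_2 = 1/(1+e^{2.0475}) = 0.1143
P_3 = 1/(1+e^{0.6000}) = 0.3543
E[score] = 0.2745 + 0.1143 + 0.3543 = 0.7431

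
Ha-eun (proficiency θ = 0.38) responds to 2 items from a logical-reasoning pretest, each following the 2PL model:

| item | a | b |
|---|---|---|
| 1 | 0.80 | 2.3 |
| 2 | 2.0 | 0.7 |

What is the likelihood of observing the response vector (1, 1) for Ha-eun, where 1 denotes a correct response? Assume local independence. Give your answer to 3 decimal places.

0.061

P(θ) = 1 / (1 + exp(−a(θ − b)))
P_1 = 1/(1+e^{1.5360}) = 0.1771
P_2 = 1/(1+e^{0.6400}) = 0.3452
L = P_1 × P_2 = 0.1771 × 0.3452 = 0.06115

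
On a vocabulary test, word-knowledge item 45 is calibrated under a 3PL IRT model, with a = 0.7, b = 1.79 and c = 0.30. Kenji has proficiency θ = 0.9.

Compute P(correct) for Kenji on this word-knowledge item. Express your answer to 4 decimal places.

P(θ) = c + (1 − c) · 1 / (1 + exp(−a(θ − b)))
Exponent: 0.7 × (0.9 − 1.79) = -0.6230
1/(1 + e^{0.6230}) = 0.3491
P = 0.30 + 0.70 × 0.3491 = 0.5444

0.5444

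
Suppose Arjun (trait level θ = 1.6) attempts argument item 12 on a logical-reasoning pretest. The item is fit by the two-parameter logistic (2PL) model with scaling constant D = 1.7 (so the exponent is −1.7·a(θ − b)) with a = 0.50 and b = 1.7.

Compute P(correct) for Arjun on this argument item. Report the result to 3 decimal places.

0.479

P(θ) = 1 / (1 + exp(−D·a(θ − b)))
Exponent: 1.7 × 0.50 × (1.6 − 1.7) = -0.0850
1/(1 + e^{0.0850}) = 0.4788
P = 0.4788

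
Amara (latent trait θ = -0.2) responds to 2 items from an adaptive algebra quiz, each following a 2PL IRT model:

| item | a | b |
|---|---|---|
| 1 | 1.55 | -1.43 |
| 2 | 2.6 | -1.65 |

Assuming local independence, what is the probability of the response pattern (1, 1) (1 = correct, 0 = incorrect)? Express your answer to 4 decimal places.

P(θ) = 1 / (1 + exp(−a(θ − b)))
P_1 = 1/(1+e^{-1.9065}) = 0.8706
P_2 = 1/(1+e^{-3.7700}) = 0.9775
L = P_1 × P_2 = 0.8706 × 0.9775 = 0.85101

0.8510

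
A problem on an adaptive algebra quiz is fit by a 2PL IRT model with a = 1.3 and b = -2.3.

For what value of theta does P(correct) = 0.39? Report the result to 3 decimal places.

-2.644

P(theta) = 1 / (1 + exp(−a(theta − b)))
logit = ln(0.3900/0.6100) = -0.4473
theta = b + logit/(a) = -2.3 + (-0.4473)/1.3000 = -2.6441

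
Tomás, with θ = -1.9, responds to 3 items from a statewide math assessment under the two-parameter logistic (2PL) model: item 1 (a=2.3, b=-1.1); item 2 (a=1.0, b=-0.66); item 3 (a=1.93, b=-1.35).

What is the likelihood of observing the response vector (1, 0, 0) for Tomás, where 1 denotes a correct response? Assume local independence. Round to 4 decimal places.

0.0790

P(θ) = 1 / (1 + exp(−a(θ − b)))
P_1 = 1/(1+e^{1.8400}) = 0.1371
P_2 = 1/(1+e^{1.2400}) = 0.2244
P_3 = 1/(1+e^{1.0615}) = 0.2570
L = P_1 × (1−P_2) × (1−P_3) = 0.1371 × 0.7756 × 0.7430 = 0.07897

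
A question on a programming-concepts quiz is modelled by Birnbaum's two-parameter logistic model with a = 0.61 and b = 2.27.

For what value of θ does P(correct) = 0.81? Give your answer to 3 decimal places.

4.647

P(θ) = 1 / (1 + exp(−a(θ − b)))
logit = ln(0.8100/0.1900) = 1.4500
θ = b + logit/(a) = 2.27 + 1.4500/0.6100 = 4.6471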